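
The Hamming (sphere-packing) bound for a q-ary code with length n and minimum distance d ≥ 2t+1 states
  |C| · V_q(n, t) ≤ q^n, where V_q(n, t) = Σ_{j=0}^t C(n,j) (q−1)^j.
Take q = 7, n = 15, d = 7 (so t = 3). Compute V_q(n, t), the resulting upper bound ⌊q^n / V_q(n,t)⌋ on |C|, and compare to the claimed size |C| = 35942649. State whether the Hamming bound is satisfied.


V_q(n, t) = 102151, q^n = 4747561509943, Hamming bound = 46475918, |C| = 35942649 ≤ bound (satisfied).

Step 1: Compute V_q(n, t) = Σ_{j=0}^3 C(n, j) (q−1)^j.
  j = 0: C(15,0)·(6)^0 = 1·1 = 1.
  j = 1: C(15,1)·(6)^1 = 15·6 = 90.
  j = 2: C(15,2)·(6)^2 = 105·36 = 3780.
  j = 3: C(15,3)·(6)^3 = 455·216 = 98280.
  V_q(n, t) = 1 + 90 + 3780 + 98280 = 102151.
Step 2: q^n = 7^15 = 4747561509943.
Step 3: Hamming bound ⌊q^n / V_q(n,t)⌋ = ⌊4747561509943/102151⌋ = 46475918.
Step 4: Compare |C| = 35942649 to 46475918: satisfied.
The claimed |C| lies below the Hamming bound.


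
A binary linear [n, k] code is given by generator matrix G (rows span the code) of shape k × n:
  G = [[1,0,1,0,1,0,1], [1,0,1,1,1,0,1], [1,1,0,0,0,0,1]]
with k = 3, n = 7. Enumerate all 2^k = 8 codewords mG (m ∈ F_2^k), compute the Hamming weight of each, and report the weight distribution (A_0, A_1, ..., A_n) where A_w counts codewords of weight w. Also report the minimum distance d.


Weight distribution: A_0 = 1, A_1 = 1, A_3 = 2, A_4 = 3, A_5 = 1. Minimum distance d = 1.

Enumerate all 2^3 = 8 messages m ∈ F_2^3.
For each, compute codeword c = mG in F_2^7, then tally its weight.
  m = 000 → c = 0000000, weight = 0.
  m = 100 → c = 1010101, weight = 4.
  m = 010 → c = 1011101, weight = 5.
  m = 110 → c = 0001000, weight = 1.
  m = 001 → c = 1100001, weight = 3.
  m = 101 → c = 0110100, weight = 3.
  m = 011 → c = 0111100, weight = 4.
  m = 111 → c = 1101001, weight = 4.
Tally weights:
  weight 0: 1 codewords.
  weight 1: 1 codewords.
  weight 3: 2 codewords.
  weight 4: 3 codewords.
  weight 5: 1 codewords.
Minimum distance d = smallest w > 0 with A_w > 0 = 1.
Sanity: Σ A_w = 8 = 2^3 = 8 ✓.


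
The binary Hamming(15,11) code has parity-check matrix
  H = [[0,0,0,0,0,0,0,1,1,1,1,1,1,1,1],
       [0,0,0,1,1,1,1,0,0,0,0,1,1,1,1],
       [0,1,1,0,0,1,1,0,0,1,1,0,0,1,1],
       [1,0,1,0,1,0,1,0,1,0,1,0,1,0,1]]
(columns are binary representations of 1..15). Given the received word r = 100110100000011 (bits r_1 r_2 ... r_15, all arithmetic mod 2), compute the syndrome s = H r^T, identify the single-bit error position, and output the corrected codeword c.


s = (0, 1, 1, 0)^T, error position = 6, corrected codeword c = 100111100000011

Compute s = H r^T mod 2 one row at a time:
  s_1 = 0 + 0 + 0 + 0 + 0 + 0 + 1 + 1 = 2 ≡ 0 (mod 2).
  s_2 = 1 + 1 + 0 + 1 + 0 + 0 + 1 + 1 = 5 ≡ 1 (mod 2).
  s_3 = 0 + 0 + 0 + 1 + 0 + 0 + 1 + 1 = 3 ≡ 1 (mod 2).
  s_4 = 1 + 0 + 1 + 1 + 0 + 0 + 0 + 1 = 4 ≡ 0 (mod 2).
s = (0, 1, 1, 0)^T — this equals column 6 of H (binary 0110), so error is at position 6.
Correct: flip bit 6 of r = 100110100000011 to get c = 100111100000011.


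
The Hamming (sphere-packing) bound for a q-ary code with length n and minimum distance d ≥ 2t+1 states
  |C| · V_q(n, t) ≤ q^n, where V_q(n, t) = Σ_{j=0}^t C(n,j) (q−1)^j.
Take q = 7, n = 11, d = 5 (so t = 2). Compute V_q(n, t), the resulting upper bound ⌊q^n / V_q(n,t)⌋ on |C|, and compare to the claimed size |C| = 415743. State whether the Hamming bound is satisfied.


V_q(n, t) = 2047, q^n = 1977326743, Hamming bound = 965963, |C| = 415743 ≤ bound (satisfied).

Step 1: Compute V_q(n, t) = Σ_{j=0}^2 C(n, j) (q−1)^j.
  j = 0: C(11,0)·(6)^0 = 1·1 = 1.
  j = 1: C(11,1)·(6)^1 = 11·6 = 66.
  j = 2: C(11,2)·(6)^2 = 55·36 = 1980.
  V_q(n, t) = 1 + 66 + 1980 = 2047.
Step 2: q^n = 7^11 = 1977326743.
Step 3: Hamming bound ⌊q^n / V_q(n,t)⌋ = ⌊1977326743/2047⌋ = 965963.
Step 4: Compare |C| = 415743 to 965963: satisfied.
The claimed |C| lies below the Hamming bound.


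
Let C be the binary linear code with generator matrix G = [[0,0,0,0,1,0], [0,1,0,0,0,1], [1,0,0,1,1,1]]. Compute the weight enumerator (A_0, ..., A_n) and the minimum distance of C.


Weight distribution: A_0 = 1, A_1 = 1, A_2 = 1, A_3 = 3, A_4 = 2. Minimum distance d = 1.

Enumerate all 2^3 = 8 messages m ∈ F_2^3.
For each, compute codeword c = mG in F_2^6, then tally its weight.
  m = 000 → c = 000000, weight = 0.
  m = 100 → c = 000010, weight = 1.
  m = 010 → c = 010001, weight = 2.
  m = 110 → c = 010011, weight = 3.
  m = 001 → c = 100111, weight = 4.
  m = 101 → c = 100101, weight = 3.
  m = 011 → c = 110110, weight = 4.
  m = 111 → c = 110100, weight = 3.
Tally weights:
  weight 0: 1 codewords.
  weight 1: 1 codewords.
  weight 2: 1 codewords.
  weight 3: 3 codewords.
  weight 4: 2 codewords.
Minimum distance d = smallest w > 0 with A_w > 0 = 1.
Sanity: Σ A_w = 8 = 2^3 = 8 ✓.


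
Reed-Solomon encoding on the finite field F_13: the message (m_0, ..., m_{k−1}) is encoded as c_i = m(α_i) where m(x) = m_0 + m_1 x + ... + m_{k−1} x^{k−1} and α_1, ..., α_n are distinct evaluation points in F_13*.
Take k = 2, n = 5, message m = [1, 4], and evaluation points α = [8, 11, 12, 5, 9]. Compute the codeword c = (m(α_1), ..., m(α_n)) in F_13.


c = [7, 6, 10, 8, 11]

Message polynomial: m(x) = 1 + 4·x (mod 13).
For each evaluation point α_i, compute m(α_i) mod 13:
  α_1 = 8: Horner steps 4 → 7, so m(8) = 7.
  α_2 = 11: Horner steps 4 → 6, so m(11) = 6.
  α_3 = 12: Horner steps 4 → 10, so m(12) = 10.
  α_4 = 5: Horner steps 4 → 8, so m(5) = 8.
  α_5 = 9: Horner steps 4 → 11, so m(9) = 11.
Codeword c = [7, 6, 10, 8, 11] ∈ F_13^5.


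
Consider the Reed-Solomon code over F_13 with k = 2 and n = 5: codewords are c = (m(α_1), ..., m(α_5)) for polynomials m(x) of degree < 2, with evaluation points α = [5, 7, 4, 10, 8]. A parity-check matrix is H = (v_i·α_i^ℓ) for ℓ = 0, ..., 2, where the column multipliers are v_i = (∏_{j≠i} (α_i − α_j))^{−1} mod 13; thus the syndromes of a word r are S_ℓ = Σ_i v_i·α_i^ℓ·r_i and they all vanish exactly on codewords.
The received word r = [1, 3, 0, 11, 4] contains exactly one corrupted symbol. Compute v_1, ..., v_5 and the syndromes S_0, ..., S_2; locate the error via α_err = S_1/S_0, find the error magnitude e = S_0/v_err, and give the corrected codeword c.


S = (4, 1, 10), error at position 4, error magnitude e = 5, c = [1, 3, 0, 6, 4].

Step 1: column multipliers v_i = (∏_{j≠i}(α_i − α_j))^{−1} mod 13.
  i = 1 (α = 5): (5−7)(5−4)(5−10)(5−8) = (−2)·1·(−5)·(−3) = −30 ≡ 9, so v_1 = 9^{−1} = 3 (mod 13).
  i = 2 (α = 7): (7−5)(7−4)(7−10)(7−8) = 2·3·(−3)·(−1) = 18 ≡ 5, so v_2 = 5^{−1} = 8 (mod 13).
  i = 3 (α = 4): (4−5)(4−7)(4−10)(4−8) = (−1)·(−3)·(−6)·(−4) = 72 ≡ 7, so v_3 = 7^{−1} = 2 (mod 13).
  i = 4 (α = 10): (10−5)(10−7)(10−4)(10−8) = 5·3·6·2 = 180 ≡ 11, so v_4 = 11^{−1} = 6 (mod 13).
  i = 5 (α = 8): (8−5)(8−7)(8−4)(8−10) = 3·1·4·(−2) = −24 ≡ 2, so v_5 = 2^{−1} = 7 (mod 13).
  v = [3, 8, 2, 6, 7].
Step 2: syndromes of r = [1, 3, 0, 11, 4] (all sums mod 13).
  S_0 = Σ v_i r_i = 3·1 + 8·3 + 2·0 + 6·11 + 7·4 = 121 ≡ 4.
  S_1 = Σ v_i α_i r_i = 3·5·1 + 8·7·3 + 2·4·0 + 6·10·11 + 7·8·4 = 1067 ≡ 1.
  α_i^2 mod 13 = [12, 10, 3, 9, 12].
  S_2 = Σ v_i α_i^2 r_i = 3·12·1 + 8·10·3 + 2·3·0 + 6·9·11 + 7·12·4 = 1206 ≡ 10.
  S = (4, 1, 10) ≠ 0, so r is not a codeword (an error is present).
Step 3: locate the error. For a single error e at position i, S_ℓ = v_i·e·α_i^ℓ, so α_err = S_1/S_0.
  S_0^{−1} = 4^{−1} = 10 (mod 13), so α_err = 1·10 = 10 ≡ 10 = α_4. Error position i = 4.
  Consistency check: S_2/S_1 = 10·1 = 10 ≡ 10 = α_err ✓ (single-error assumption holds).
Step 4: error magnitude e = S_0/v_4 = S_0·∏_{j≠4}(α_4 − α_j) = 4·11 = 44 ≡ 5 (mod 13).
Step 5: correct position 4: c_4 = r_4 − e = 11 − 5 ≡ 6 (mod 13). Hence c = [1, 3, 0, 6, 4].
  Check: interpolating c through the α_i gives m(x) = 9 + 1·x (degree < 2) with m(α_i) = c_i for every i, so c is indeed a codeword.


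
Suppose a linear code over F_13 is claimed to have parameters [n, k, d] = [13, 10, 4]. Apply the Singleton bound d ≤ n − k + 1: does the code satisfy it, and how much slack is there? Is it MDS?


Singleton RHS = n − k + 1 = 4, slack = 0, bound satisfied, MDS.

Singleton bound: d ≤ n − k + 1.
Here n = 13, k = 10, so n − k + 1 = 4.
Given d = 4, check d ≤ 4: YES.
Slack = (n − k + 1) − d = 0.
The code is MDS (slack = 0).
Description: the claimed parameters are [13, 10, 4]_13; such a code would be MDS (meets Singleton bound).


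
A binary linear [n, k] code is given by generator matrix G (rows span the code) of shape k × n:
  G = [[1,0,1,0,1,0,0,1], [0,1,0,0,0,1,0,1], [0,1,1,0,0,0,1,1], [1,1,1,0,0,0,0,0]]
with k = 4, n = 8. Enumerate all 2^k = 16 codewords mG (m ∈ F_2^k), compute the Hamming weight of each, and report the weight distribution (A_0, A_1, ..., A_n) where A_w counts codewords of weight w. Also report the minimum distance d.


Weight distribution: A_0 = 1, A_2 = 1, A_3 = 6, A_4 = 5, A_5 = 2, A_6 = 1. Minimum distance d = 2.

Enumerate all 2^4 = 16 messages m ∈ F_2^4.
For each, compute codeword c = mG in F_2^8, then tally its weight.
  m = 0000 → c = 00000000, weight = 0.
  m = 1000 → c = 10101001, weight = 4.
  m = 0100 → c = 01000101, weight = 3.
  m = 1100 → c = 11101100, weight = 5.
  m = 0010 → c = 01100011, weight = 4.
  m = 1010 → c = 11001010, weight = 4.
  m = 0110 → c = 00100110, weight = 3.
  m = 1110 → c = 10001111, weight = 5.
  m = 0001 → c = 11100000, weight = 3.
  m = 1001 → c = 01001001, weight = 3.
  m = 0101 → c = 10100101, weight = 4.
  m = 1101 → c = 00001100, weight = 2.
  m = 0011 → c = 10000011, weight = 3.
  m = 1011 → c = 00101010, weight = 3.
  m = 0111 → c = 11000110, weight = 4.
  m = 1111 → c = 01101111, weight = 6.
Tally weights:
  weight 0: 1 codewords.
  weight 2: 1 codewords.
  weight 3: 6 codewords.
  weight 4: 5 codewords.
  weight 5: 2 codewords.
  weight 6: 1 codewords.
Minimum distance d = smallest w > 0 with A_w > 0 = 2.
Sanity: Σ A_w = 16 = 2^4 = 16 ✓.


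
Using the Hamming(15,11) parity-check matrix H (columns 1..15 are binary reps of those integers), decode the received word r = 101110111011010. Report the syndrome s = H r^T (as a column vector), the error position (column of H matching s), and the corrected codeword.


s = (1, 1, 0, 0)^T, error position = 12, corrected codeword c = 101110111010010

Compute s = H r^T mod 2 one row at a time:
  s_1 = 1 + 1 + 0 + 1 + 1 + 0 + 1 + 0 = 5 ≡ 1 (mod 2).
  s_2 = 1 + 1 + 0 + 1 + 1 + 0 + 1 + 0 = 5 ≡ 1 (mod 2).
  s_3 = 0 + 1 + 0 + 1 + 0 + 1 + 1 + 0 = 4 ≡ 0 (mod 2).
  s_4 = 1 + 1 + 1 + 1 + 1 + 1 + 0 + 0 = 6 ≡ 0 (mod 2).
s = (1, 1, 0, 0)^T — this equals column 12 of H (binary 1100), so error is at position 12.
Correct: flip bit 12 of r = 101110111011010 to get c = 101110111010010.


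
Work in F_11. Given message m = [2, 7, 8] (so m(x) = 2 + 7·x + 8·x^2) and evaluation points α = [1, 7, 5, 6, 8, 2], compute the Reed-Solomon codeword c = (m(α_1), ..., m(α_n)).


c = [6, 3, 6, 2, 9, 4]

Message polynomial: m(x) = 2 + 7·x + 8·x^2 (mod 11).
For each evaluation point α_i, compute m(α_i) mod 11:
  α_1 = 1: Horner steps 8 → 4 → 6, so m(1) = 6.
  α_2 = 7: Horner steps 8 → 8 → 3, so m(7) = 3.
  α_3 = 5: Horner steps 8 → 3 → 6, so m(5) = 6.
  α_4 = 6: Horner steps 8 → 0 → 2, so m(6) = 2.
  α_5 = 8: Horner steps 8 → 5 → 9, so m(8) = 9.
  α_6 = 2: Horner steps 8 → 1 → 4, so m(2) = 4.
Codeword c = [6, 3, 6, 2, 9, 4] ∈ F_11^6.


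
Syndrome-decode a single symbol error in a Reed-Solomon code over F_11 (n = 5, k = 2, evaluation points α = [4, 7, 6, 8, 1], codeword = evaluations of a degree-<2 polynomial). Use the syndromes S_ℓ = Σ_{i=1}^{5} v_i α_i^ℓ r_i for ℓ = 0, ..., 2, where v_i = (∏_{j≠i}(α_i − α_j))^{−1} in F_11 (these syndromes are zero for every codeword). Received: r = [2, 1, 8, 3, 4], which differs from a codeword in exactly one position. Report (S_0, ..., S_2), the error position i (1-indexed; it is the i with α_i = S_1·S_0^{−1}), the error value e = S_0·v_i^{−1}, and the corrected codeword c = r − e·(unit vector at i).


S = (3, 10, 4), error at position 2, error magnitude e = 1, c = [2, 0, 8, 3, 4].

Step 1: column multipliers v_i = (∏_{j≠i}(α_i − α_j))^{−1} mod 11.
  i = 1 (α = 4): (4−7)(4−6)(4−8)(4−1) = (−3)·(−2)·(−4)·3 = −72 ≡ 5, so v_1 = 5^{−1} = 9 (mod 11).
  i = 2 (α = 7): (7−4)(7−6)(7−8)(7−1) = 3·1·(−1)·6 = −18 ≡ 4, so v_2 = 4^{−1} = 3 (mod 11).
  i = 3 (α = 6): (6−4)(6−7)(6−8)(6−1) = 2·(−1)·(−2)·5 = 20 ≡ 9, so v_3 = 9^{−1} = 5 (mod 11).
  i = 4 (α = 8): (8−4)(8−7)(8−6)(8−1) = 4·1·2·7 = 56 ≡ 1, so v_4 = 1^{−1} = 1 (mod 11).
  i = 5 (α = 1): (1−4)(1−7)(1−6)(1−8) = (−3)·(−6)·(−5)·(−7) = 630 ≡ 3, so v_5 = 3^{−1} = 4 (mod 11).
  v = [9, 3, 5, 1, 4].
Step 2: syndromes of r = [2, 1, 8, 3, 4] (all sums mod 11).
  S_0 = Σ v_i r_i = 9·2 + 3·1 + 5·8 + 1·3 + 4·4 = 80 ≡ 3.
  S_1 = Σ v_i α_i r_i = 9·4·2 + 3·7·1 + 5·6·8 + 1·8·3 + 4·1·4 = 373 ≡ 10.
  α_i^2 mod 11 = [5, 5, 3, 9, 1].
  S_2 = Σ v_i α_i^2 r_i = 9·5·2 + 3·5·1 + 5·3·8 + 1·9·3 + 4·1·4 = 268 ≡ 4.
  S = (3, 10, 4) ≠ 0, so r is not a codeword (an error is present).
Step 3: locate the error. For a single error e at position i, S_ℓ = v_i·e·α_i^ℓ, so α_err = S_1/S_0.
  S_0^{−1} = 3^{−1} = 4 (mod 11), so α_err = 10·4 = 40 ≡ 7 = α_2. Error position i = 2.
  Consistency check: S_2/S_1 = 4·10 = 40 ≡ 7 = α_err ✓ (single-error assumption holds).
Step 4: error magnitude e = S_0/v_2 = S_0·∏_{j≠2}(α_2 − α_j) = 3·4 = 12 ≡ 1 (mod 11).
Step 5: correct position 2: c_2 = r_2 − e = 1 − 1 ≡ 0 (mod 11). Hence c = [2, 0, 8, 3, 4].
  Check: interpolating c through the α_i gives m(x) = 1 + 3·x (degree < 2) with m(α_i) = c_i for every i, so c is indeed a codeword.


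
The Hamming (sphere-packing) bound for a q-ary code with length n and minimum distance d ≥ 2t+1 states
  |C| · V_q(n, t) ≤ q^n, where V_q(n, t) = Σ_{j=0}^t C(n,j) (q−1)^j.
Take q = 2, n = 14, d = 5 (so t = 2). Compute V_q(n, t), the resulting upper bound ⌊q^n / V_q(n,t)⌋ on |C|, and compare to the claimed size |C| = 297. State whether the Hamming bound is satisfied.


V_q(n, t) = 106, q^n = 16384, Hamming bound = 154, |C| = 297 > bound (violated).

Step 1: Compute V_q(n, t) = Σ_{j=0}^2 C(n, j) (q−1)^j.
  j = 0: C(14,0)·(1)^0 = 1·1 = 1.
  j = 1: C(14,1)·(1)^1 = 14·1 = 14.
  j = 2: C(14,2)·(1)^2 = 91·1 = 91.
  V_q(n, t) = 1 + 14 + 91 = 106.
Step 2: q^n = 2^14 = 16384.
Step 3: Hamming bound ⌊q^n / V_q(n,t)⌋ = ⌊16384/106⌋ = 154.
Step 4: Compare |C| = 297 to 154: violated.
The claimed |C| lies above the Hamming bound, so no 2-ary code of length 14 with d ≥ 5 can have 297 codewords.


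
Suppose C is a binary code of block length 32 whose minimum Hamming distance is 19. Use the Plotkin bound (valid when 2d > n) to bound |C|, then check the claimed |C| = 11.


Plotkin bound M ≤ 6; given |C| = 11 > bound (violated).

Check applicability: 2d = 38, n = 32.
2d − n = 6 > 0, so Plotkin applies.
Compute d/(2d−n) = 19/6 ≈ 3.1667.
⌊d/(2d−n)⌋ = 3.
Plotkin bound: M ≤ 2·3 = 6.
Given |C| = 11, check: VIOLATED.
This |C| is above the Plotkin bound, so no binary code with n = 32, d = 19 and 11 codewords exists.


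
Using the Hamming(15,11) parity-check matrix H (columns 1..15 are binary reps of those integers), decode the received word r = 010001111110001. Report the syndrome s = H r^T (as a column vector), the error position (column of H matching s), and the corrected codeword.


s = (1, 1, 0, 0)^T, error position = 12, corrected codeword c = 010001111111001

Compute s = H r^T mod 2 one row at a time:
  s_1 = 1 + 1 + 1 + 1 + 0 + 0 + 0 + 1 = 5 ≡ 1 (mod 2).
  s_2 = 0 + 0 + 1 + 1 + 0 + 0 + 0 + 1 = 3 ≡ 1 (mod 2).
  s_3 = 1 + 0 + 1 + 1 + 1 + 1 + 0 + 1 = 6 ≡ 0 (mod 2).
  s_4 = 0 + 0 + 0 + 1 + 1 + 1 + 0 + 1 = 4 ≡ 0 (mod 2).
s = (1, 1, 0, 0)^T — this equals column 12 of H (binary 1100), so error is at position 12.
Correct: flip bit 12 of r = 010001111110001 to get c = 010001111111001.


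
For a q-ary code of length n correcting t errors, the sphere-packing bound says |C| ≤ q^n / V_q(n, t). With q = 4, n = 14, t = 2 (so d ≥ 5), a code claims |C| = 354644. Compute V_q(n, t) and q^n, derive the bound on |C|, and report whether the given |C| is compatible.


V_q(n, t) = 862, q^n = 268435456, Hamming bound = 311410, |C| = 354644 > bound (violated).

Step 1: Compute V_q(n, t) = Σ_{j=0}^2 C(n, j) (q−1)^j.
  j = 0: C(14,0)·(3)^0 = 1·1 = 1.
  j = 1: C(14,1)·(3)^1 = 14·3 = 42.
  j = 2: C(14,2)·(3)^2 = 91·9 = 819.
  V_q(n, t) = 1 + 42 + 819 = 862.
Step 2: q^n = 4^14 = 268435456.
Step 3: Hamming bound ⌊q^n / V_q(n,t)⌋ = ⌊268435456/862⌋ = 311410.
Step 4: Compare |C| = 354644 to 311410: violated.
The claimed |C| lies above the Hamming bound, so no 4-ary code of length 14 with d ≥ 5 can have 354644 codewords.


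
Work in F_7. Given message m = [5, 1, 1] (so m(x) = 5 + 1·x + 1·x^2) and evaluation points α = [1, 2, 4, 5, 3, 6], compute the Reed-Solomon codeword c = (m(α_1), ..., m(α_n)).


c = [0, 4, 4, 0, 3, 5]

Message polynomial: m(x) = 5 + 1·x + 1·x^2 (mod 7).
For each evaluation point α_i, compute m(α_i) mod 7:
  α_1 = 1: Horner steps 1 → 2 → 0, so m(1) = 0.
  α_2 = 2: Horner steps 1 → 3 → 4, so m(2) = 4.
  α_3 = 4: Horner steps 1 → 5 → 4, so m(4) = 4.
  α_4 = 5: Horner steps 1 → 6 → 0, so m(5) = 0.
  α_5 = 3: Horner steps 1 → 4 → 3, so m(3) = 3.
  α_6 = 6: Horner steps 1 → 0 → 5, so m(6) = 5.
Codeword c = [0, 4, 4, 0, 3, 5] ∈ F_7^6.


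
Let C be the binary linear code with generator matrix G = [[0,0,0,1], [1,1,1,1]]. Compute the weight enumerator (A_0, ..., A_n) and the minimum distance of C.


Weight distribution: A_0 = 1, A_1 = 1, A_3 = 1, A_4 = 1. Minimum distance d = 1.

Enumerate all 2^2 = 4 messages m ∈ F_2^2.
For each, compute codeword c = mG in F_2^4, then tally its weight.
  m = 00 → c = 0000, weight = 0.
  m = 10 → c = 0001, weight = 1.
  m = 01 → c = 1111, weight = 4.
  m = 11 → c = 1110, weight = 3.
Tally weights:
  weight 0: 1 codewords.
  weight 1: 1 codewords.
  weight 3: 1 codewords.
  weight 4: 1 codewords.
Minimum distance d = smallest w > 0 with A_w > 0 = 1.
Sanity: Σ A_w = 4 = 2^2 = 4 ✓.


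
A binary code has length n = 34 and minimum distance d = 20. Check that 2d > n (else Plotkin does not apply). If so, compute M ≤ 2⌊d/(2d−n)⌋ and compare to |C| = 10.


Plotkin bound M ≤ 6; given |C| = 10 > bound (violated).

Check applicability: 2d = 40, n = 34.
2d − n = 6 > 0, so Plotkin applies.
Compute d/(2d−n) = 20/6 ≈ 3.3333.
⌊d/(2d−n)⌋ = 3.
Plotkin bound: M ≤ 2·3 = 6.
Given |C| = 10, check: VIOLATED.
This |C| is above the Plotkin bound, so no binary code with n = 34, d = 20 and 10 codewords exists.


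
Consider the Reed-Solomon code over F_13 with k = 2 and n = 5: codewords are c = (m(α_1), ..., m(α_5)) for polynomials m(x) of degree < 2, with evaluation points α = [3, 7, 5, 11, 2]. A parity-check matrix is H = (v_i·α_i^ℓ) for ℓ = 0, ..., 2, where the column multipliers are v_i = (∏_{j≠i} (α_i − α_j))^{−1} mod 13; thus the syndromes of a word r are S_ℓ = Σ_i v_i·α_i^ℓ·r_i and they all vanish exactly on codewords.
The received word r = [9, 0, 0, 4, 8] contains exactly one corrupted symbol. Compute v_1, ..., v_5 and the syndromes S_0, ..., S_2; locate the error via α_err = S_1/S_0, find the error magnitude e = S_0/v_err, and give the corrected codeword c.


S = (4, 7, 9), error at position 3, error magnitude e = 2, c = [9, 0, 11, 4, 8].

Step 1: column multipliers v_i = (∏_{j≠i}(α_i − α_j))^{−1} mod 13.
  i = 1 (α = 3): (3−7)(3−5)(3−11)(3−2) = (−4)·(−2)·(−8)·1 = −64 ≡ 1, so v_1 = 1^{−1} = 1 (mod 13).
  i = 2 (α = 7): (7−3)(7−5)(7−11)(7−2) = 4·2·(−4)·5 = −160 ≡ 9, so v_2 = 9^{−1} = 3 (mod 13).
  i = 3 (α = 5): (5−3)(5−7)(5−11)(5−2) = 2·(−2)·(−6)·3 = 72 ≡ 7, so v_3 = 7^{−1} = 2 (mod 13).
  i = 4 (α = 11): (11−3)(11−7)(11−5)(11−2) = 8·4·6·9 = 1728 ≡ 12, so v_4 = 12^{−1} = 12 (mod 13).
  i = 5 (α = 2): (2−3)(2−7)(2−5)(2−11) = (−1)·(−5)·(−3)·(−9) = 135 ≡ 5, so v_5 = 5^{−1} = 8 (mod 13).
  v = [1, 3, 2, 12, 8].
Step 2: syndromes of r = [9, 0, 0, 4, 8] (all sums mod 13).
  S_0 = Σ v_i r_i = 1·9 + 3·0 + 2·0 + 12·4 + 8·8 = 121 ≡ 4.
  S_1 = Σ v_i α_i r_i = 1·3·9 + 3·7·0 + 2·5·0 + 12·11·4 + 8·2·8 = 683 ≡ 7.
  α_i^2 mod 13 = [9, 10, 12, 4, 4].
  S_2 = Σ v_i α_i^2 r_i = 1·9·9 + 3·10·0 + 2·12·0 + 12·4·4 + 8·4·8 = 529 ≡ 9.
  S = (4, 7, 9) ≠ 0, so r is not a codeword (an error is present).
Step 3: locate the error. For a single error e at position i, S_ℓ = v_i·e·α_i^ℓ, so α_err = S_1/S_0.
  S_0^{−1} = 4^{−1} = 10 (mod 13), so α_err = 7·10 = 70 ≡ 5 = α_3. Error position i = 3.
  Consistency check: S_2/S_1 = 9·2 = 18 ≡ 5 = α_err ✓ (single-error assumption holds).
Step 4: error magnitude e = S_0/v_3 = S_0·∏_{j≠3}(α_3 − α_j) = 4·7 = 28 ≡ 2 (mod 13).
Step 5: correct position 3: c_3 = r_3 − e = 0 − 2 ≡ 11 (mod 13). Hence c = [9, 0, 11, 4, 8].
  Check: interpolating c through the α_i gives m(x) = 6 + 1·x (degree < 2) with m(α_i) = c_i for every i, so c is indeed a codeword.


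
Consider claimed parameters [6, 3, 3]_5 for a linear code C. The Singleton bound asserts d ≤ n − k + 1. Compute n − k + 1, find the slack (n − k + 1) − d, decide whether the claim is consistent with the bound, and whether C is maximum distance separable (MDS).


Singleton RHS = n − k + 1 = 4, slack = 1, bound satisfied, not MDS.

Singleton bound: d ≤ n − k + 1.
Here n = 6, k = 3, so n − k + 1 = 4.
Given d = 3, check d ≤ 4: YES.
Slack = (n − k + 1) − d = 1.
The code is NOT MDS (slack = 1 > 0).
Description: the claimed parameters are [6, 3, 3]_5; such a code would be non-MDS.


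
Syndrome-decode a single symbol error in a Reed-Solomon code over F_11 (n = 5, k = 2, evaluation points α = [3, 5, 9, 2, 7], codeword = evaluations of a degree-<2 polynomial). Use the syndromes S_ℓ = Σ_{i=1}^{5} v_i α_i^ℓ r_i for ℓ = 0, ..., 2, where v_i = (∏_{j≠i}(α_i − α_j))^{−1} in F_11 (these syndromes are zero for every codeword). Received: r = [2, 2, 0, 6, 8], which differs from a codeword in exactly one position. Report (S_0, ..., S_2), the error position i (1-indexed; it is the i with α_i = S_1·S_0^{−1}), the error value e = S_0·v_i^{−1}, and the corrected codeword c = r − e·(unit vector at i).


S = (2, 10, 6), error at position 2, error magnitude e = 8, c = [2, 5, 0, 6, 8].

Step 1: column multipliers v_i = (∏_{j≠i}(α_i − α_j))^{−1} mod 11.
  i = 1 (α = 3): (3−5)(3−9)(3−2)(3−7) = (−2)·(−6)·1·(−4) = −48 ≡ 7, so v_1 = 7^{−1} = 8 (mod 11).
  i = 2 (α = 5): (5−3)(5−9)(5−2)(5−7) = 2·(−4)·3·(−2) = 48 ≡ 4, so v_2 = 4^{−1} = 3 (mod 11).
  i = 3 (α = 9): (9−3)(9−5)(9−2)(9−7) = 6·4·7·2 = 336 ≡ 6, so v_3 = 6^{−1} = 2 (mod 11).
  i = 4 (α = 2): (2−3)(2−5)(2−9)(2−7) = (−1)·(−3)·(−7)·(−5) = 105 ≡ 6, so v_4 = 6^{−1} = 2 (mod 11).
  i = 5 (α = 7): (7−3)(7−5)(7−9)(7−2) = 4·2·(−2)·5 = −80 ≡ 8, so v_5 = 8^{−1} = 7 (mod 11).
  v = [8, 3, 2, 2, 7].
Step 2: syndromes of r = [2, 2, 0, 6, 8] (all sums mod 11).
  S_0 = Σ v_i r_i = 8·2 + 3·2 + 2·0 + 2·6 + 7·8 = 90 ≡ 2.
  S_1 = Σ v_i α_i r_i = 8·3·2 + 3·5·2 + 2·9·0 + 2·2·6 + 7·7·8 = 494 ≡ 10.
  α_i^2 mod 11 = [9, 3, 4, 4, 5].
  S_2 = Σ v_i α_i^2 r_i = 8·9·2 + 3·3·2 + 2·4·0 + 2·4·6 + 7·5·8 = 490 ≡ 6.
  S = (2, 10, 6) ≠ 0, so r is not a codeword (an error is present).
Step 3: locate the error. For a single error e at position i, S_ℓ = v_i·e·α_i^ℓ, so α_err = S_1/S_0.
  S_0^{−1} = 2^{−1} = 6 (mod 11), so α_err = 10·6 = 60 ≡ 5 = α_2. Error position i = 2.
  Consistency check: S_2/S_1 = 6·10 = 60 ≡ 5 = α_err ✓ (single-error assumption holds).
Step 4: error magnitude e = S_0/v_2 = S_0·∏_{j≠2}(α_2 − α_j) = 2·4 = 8 ≡ 8 (mod 11).
Step 5: correct position 2: c_2 = r_2 − e = 2 − 8 ≡ 5 (mod 11). Hence c = [2, 5, 0, 6, 8].
  Check: interpolating c through the α_i gives m(x) = 3 + 7·x (degree < 2) with m(α_i) = c_i for every i, so c is indeed a codeword.


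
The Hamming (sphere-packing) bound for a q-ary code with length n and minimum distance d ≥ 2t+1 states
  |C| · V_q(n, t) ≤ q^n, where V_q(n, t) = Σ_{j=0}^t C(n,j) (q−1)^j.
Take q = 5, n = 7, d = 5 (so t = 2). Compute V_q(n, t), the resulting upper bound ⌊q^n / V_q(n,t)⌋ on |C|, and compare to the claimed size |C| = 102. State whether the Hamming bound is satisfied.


V_q(n, t) = 365, q^n = 78125, Hamming bound = 214, |C| = 102 ≤ bound (satisfied).

Step 1: Compute V_q(n, t) = Σ_{j=0}^2 C(n, j) (q−1)^j.
  j = 0: C(7,0)·(4)^0 = 1·1 = 1.
  j = 1: C(7,1)·(4)^1 = 7·4 = 28.
  j = 2: C(7,2)·(4)^2 = 21·16 = 336.
  V_q(n, t) = 1 + 28 + 336 = 365.
Step 2: q^n = 5^7 = 78125.
Step 3: Hamming bound ⌊q^n / V_q(n,t)⌋ = ⌊78125/365⌋ = 214.
Step 4: Compare |C| = 102 to 214: satisfied.
The claimed |C| lies below the Hamming bound.


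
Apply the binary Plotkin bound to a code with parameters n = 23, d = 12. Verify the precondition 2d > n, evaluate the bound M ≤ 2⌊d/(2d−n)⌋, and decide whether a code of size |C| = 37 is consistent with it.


Plotkin bound M ≤ 24; given |C| = 37 > bound (violated).

Check applicability: 2d = 24, n = 23.
2d − n = 1 > 0, so Plotkin applies.
Compute d/(2d−n) = 12/1 ≈ 12.0000.
⌊d/(2d−n)⌋ = 12.
Plotkin bound: M ≤ 2·12 = 24.
Given |C| = 37, check: VIOLATED.
This |C| is above the Plotkin bound, so no binary code with n = 23, d = 12 and 37 codewords exists.


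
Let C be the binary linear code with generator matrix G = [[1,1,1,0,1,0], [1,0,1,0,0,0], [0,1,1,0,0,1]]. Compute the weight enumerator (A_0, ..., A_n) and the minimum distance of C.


Weight distribution: A_0 = 1, A_2 = 2, A_3 = 4, A_4 = 1. Minimum distance d = 2.

Enumerate all 2^3 = 8 messages m ∈ F_2^3.
For each, compute codeword c = mG in F_2^6, then tally its weight.
  m = 000 → c = 000000, weight = 0.
  m = 100 → c = 111010, weight = 4.
  m = 010 → c = 101000, weight = 2.
  m = 110 → c = 010010, weight = 2.
  m = 001 → c = 011001, weight = 3.
  m = 101 → c = 100011, weight = 3.
  m = 011 → c = 110001, weight = 3.
  m = 111 → c = 001011, weight = 3.
Tally weights:
  weight 0: 1 codewords.
  weight 2: 2 codewords.
  weight 3: 4 codewords.
  weight 4: 1 codewords.
Minimum distance d = smallest w > 0 with A_w > 0 = 2.
Sanity: Σ A_w = 8 = 2^3 = 8 ✓.


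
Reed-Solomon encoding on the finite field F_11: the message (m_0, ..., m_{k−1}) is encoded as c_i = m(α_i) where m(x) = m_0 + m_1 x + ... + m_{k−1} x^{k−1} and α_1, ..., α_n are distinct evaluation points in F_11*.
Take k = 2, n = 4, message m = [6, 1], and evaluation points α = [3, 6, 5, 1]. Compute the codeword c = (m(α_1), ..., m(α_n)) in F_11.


c = [9, 1, 0, 7]

Message polynomial: m(x) = 6 + 1·x (mod 11).
For each evaluation point α_i, compute m(α_i) mod 11:
  α_1 = 3: Horner steps 1 → 9, so m(3) = 9.
  α_2 = 6: Horner steps 1 → 1, so m(6) = 1.
  α_3 = 5: Horner steps 1 → 0, so m(5) = 0.
  α_4 = 1: Horner steps 1 → 7, so m(1) = 7.
Codeword c = [9, 1, 0, 7] ∈ F_11^4.


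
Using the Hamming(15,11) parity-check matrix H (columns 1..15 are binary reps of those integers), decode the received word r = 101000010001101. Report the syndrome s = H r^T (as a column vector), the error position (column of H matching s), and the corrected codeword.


s = (0, 1, 0, 0)^T, error position = 4, corrected codeword c = 101100010001101

Compute s = H r^T mod 2 one row at a time:
  s_1 = 1 + 0 + 0 + 0 + 1 + 1 + 0 + 1 = 4 ≡ 0 (mod 2).
  s_2 = 0 + 0 + 0 + 0 + 1 + 1 + 0 + 1 = 3 ≡ 1 (mod 2).
  s_3 = 0 + 1 + 0 + 0 + 0 + 0 + 0 + 1 = 2 ≡ 0 (mod 2).
  s_4 = 1 + 1 + 0 + 0 + 0 + 0 + 1 + 1 = 4 ≡ 0 (mod 2).
s = (0, 1, 0, 0)^T — this equals column 4 of H (binary 0100), so error is at position 4.
Correct: flip bit 4 of r = 101000010001101 to get c = 101100010001101.


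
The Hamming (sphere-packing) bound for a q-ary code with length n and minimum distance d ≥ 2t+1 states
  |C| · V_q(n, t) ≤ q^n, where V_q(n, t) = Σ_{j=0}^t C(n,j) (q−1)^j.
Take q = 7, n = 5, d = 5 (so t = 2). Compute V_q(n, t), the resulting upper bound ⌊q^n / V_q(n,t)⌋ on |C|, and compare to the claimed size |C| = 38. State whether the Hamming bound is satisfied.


V_q(n, t) = 391, q^n = 16807, Hamming bound = 42, |C| = 38 ≤ bound (satisfied).

Step 1: Compute V_q(n, t) = Σ_{j=0}^2 C(n, j) (q−1)^j.
  j = 0: C(5,0)·(6)^0 = 1·1 = 1.
  j = 1: C(5,1)·(6)^1 = 5·6 = 30.
  j = 2: C(5,2)·(6)^2 = 10·36 = 360.
  V_q(n, t) = 1 + 30 + 360 = 391.
Step 2: q^n = 7^5 = 16807.
Step 3: Hamming bound ⌊q^n / V_q(n,t)⌋ = ⌊16807/391⌋ = 42.
Step 4: Compare |C| = 38 to 42: satisfied.
The claimed |C| lies below the Hamming bound.


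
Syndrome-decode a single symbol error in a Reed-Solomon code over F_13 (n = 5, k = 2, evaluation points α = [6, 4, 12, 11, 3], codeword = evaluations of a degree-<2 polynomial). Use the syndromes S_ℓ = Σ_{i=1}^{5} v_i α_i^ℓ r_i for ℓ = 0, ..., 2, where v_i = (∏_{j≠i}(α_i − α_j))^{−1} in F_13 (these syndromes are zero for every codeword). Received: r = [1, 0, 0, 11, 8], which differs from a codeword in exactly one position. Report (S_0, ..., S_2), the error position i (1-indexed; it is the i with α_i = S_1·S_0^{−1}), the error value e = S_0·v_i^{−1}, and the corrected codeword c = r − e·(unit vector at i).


S = (11, 5, 7), error at position 2, error magnitude e = 3, c = [1, 10, 0, 11, 8].

Step 1: column multipliers v_i = (∏_{j≠i}(α_i − α_j))^{−1} mod 13.
  i = 1 (α = 6): (6−4)(6−12)(6−11)(6−3) = 2·(−6)·(−5)·3 = 180 ≡ 11, so v_1 = 11^{−1} = 6 (mod 13).
  i = 2 (α = 4): (4−6)(4−12)(4−11)(4−3) = (−2)·(−8)·(−7)·1 = −112 ≡ 5, so v_2 = 5^{−1} = 8 (mod 13).
  i = 3 (α = 12): (12−6)(12−4)(12−11)(12−3) = 6·8·1·9 = 432 ≡ 3, so v_3 = 3^{−1} = 9 (mod 13).
  i = 4 (α = 11): (11−6)(11−4)(11−12)(11−3) = 5·7·(−1)·8 = −280 ≡ 6, so v_4 = 6^{−1} = 11 (mod 13).
  i = 5 (α = 3): (3−6)(3−4)(3−12)(3−11) = (−3)·(−1)·(−9)·(−8) = 216 ≡ 8, so v_5 = 8^{−1} = 5 (mod 13).
  v = [6, 8, 9, 11, 5].
Step 2: syndromes of r = [1, 0, 0, 11, 8] (all sums mod 13).
  S_0 = Σ v_i r_i = 6·1 + 8·0 + 9·0 + 11·11 + 5·8 = 167 ≡ 11.
  S_1 = Σ v_i α_i r_i = 6·6·1 + 8·4·0 + 9·12·0 + 11·11·11 + 5·3·8 = 1487 ≡ 5.
  α_i^2 mod 13 = [10, 3, 1, 4, 9].
  S_2 = Σ v_i α_i^2 r_i = 6·10·1 + 8·3·0 + 9·1·0 + 11·4·11 + 5·9·8 = 904 ≡ 7.
  S = (11, 5, 7) ≠ 0, so r is not a codeword (an error is present).
Step 3: locate the error. For a single error e at position i, S_ℓ = v_i·e·α_i^ℓ, so α_err = S_1/S_0.
  S_0^{−1} = 11^{−1} = 6 (mod 13), so α_err = 5·6 = 30 ≡ 4 = α_2. Error position i = 2.
  Consistency check: S_2/S_1 = 7·8 = 56 ≡ 4 = α_err ✓ (single-error assumption holds).
Step 4: error magnitude e = S_0/v_2 = S_0·∏_{j≠2}(α_2 − α_j) = 11·5 = 55 ≡ 3 (mod 13).
Step 5: correct position 2: c_2 = r_2 − e = 0 − 3 ≡ 10 (mod 13). Hence c = [1, 10, 0, 11, 8].
  Check: interpolating c through the α_i gives m(x) = 2 + 2·x (degree < 2) with m(α_i) = c_i for every i, so c is indeed a codeword.


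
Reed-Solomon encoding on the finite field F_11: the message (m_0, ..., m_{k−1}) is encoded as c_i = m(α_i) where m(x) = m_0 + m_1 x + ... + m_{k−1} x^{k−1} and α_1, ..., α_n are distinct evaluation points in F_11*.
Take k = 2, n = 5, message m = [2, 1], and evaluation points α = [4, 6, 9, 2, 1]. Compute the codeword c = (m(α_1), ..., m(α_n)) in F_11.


c = [6, 8, 0, 4, 3]

Message polynomial: m(x) = 2 + 1·x (mod 11).
For each evaluation point α_i, compute m(α_i) mod 11:
  α_1 = 4: Horner steps 1 → 6, so m(4) = 6.
  α_2 = 6: Horner steps 1 → 8, so m(6) = 8.
  α_3 = 9: Horner steps 1 → 0, so m(9) = 0.
  α_4 = 2: Horner steps 1 → 4, so m(2) = 4.
  α_5 = 1: Horner steps 1 → 3, so m(1) = 3.
Codeword c = [6, 8, 0, 4, 3] ∈ F_11^5.


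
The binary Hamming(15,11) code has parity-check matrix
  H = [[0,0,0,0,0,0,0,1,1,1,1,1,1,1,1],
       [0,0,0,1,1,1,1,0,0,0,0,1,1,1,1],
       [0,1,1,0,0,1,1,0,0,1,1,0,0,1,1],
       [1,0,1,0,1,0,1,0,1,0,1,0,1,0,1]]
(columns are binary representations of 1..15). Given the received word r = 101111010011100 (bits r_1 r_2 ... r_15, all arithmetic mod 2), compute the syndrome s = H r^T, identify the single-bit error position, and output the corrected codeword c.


s = (0, 1, 1, 1)^T, error position = 7, corrected codeword c = 101111110011100

Compute s = H r^T mod 2 one row at a time:
  s_1 = 1 + 0 + 0 + 1 + 1 + 1 + 0 + 0 = 4 ≡ 0 (mod 2).
  s_2 = 1 + 1 + 1 + 0 + 1 + 1 + 0 + 0 = 5 ≡ 1 (mod 2).
  s_3 = 0 + 1 + 1 + 0 + 0 + 1 + 0 + 0 = 3 ≡ 1 (mod 2).
  s_4 = 1 + 1 + 1 + 0 + 0 + 1 + 1 + 0 = 5 ≡ 1 (mod 2).
s = (0, 1, 1, 1)^T — this equals column 7 of H (binary 0111), so error is at position 7.
Correct: flip bit 7 of r = 101111010011100 to get c = 101111110011100.


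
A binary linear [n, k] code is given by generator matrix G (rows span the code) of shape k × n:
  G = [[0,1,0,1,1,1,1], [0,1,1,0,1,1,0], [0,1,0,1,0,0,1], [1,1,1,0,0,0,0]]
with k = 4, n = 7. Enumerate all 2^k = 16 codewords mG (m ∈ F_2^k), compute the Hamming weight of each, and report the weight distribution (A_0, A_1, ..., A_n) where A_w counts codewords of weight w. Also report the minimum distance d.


Weight distribution: A_0 = 1, A_1 = 1, A_2 = 2, A_3 = 4, A_4 = 3, A_5 = 3, A_6 = 2. Minimum distance d = 1.

Enumerate all 2^4 = 16 messages m ∈ F_2^4.
For each, compute codeword c = mG in F_2^7, then tally its weight.
  m = 0000 → c = 0000000, weight = 0.
  m = 1000 → c = 0101111, weight = 5.
  m = 0100 → c = 0110110, weight = 4.
  m = 1100 → c = 0011001, weight = 3.
  m = 0010 → c = 0101001, weight = 3.
  m = 1010 → c = 0000110, weight = 2.
  m = 0110 → c = 0011111, weight = 5.
  m = 1110 → c = 0110000, weight = 2.
  m = 0001 → c = 1110000, weight = 3.
  m = 1001 → c = 1011111, weight = 6.
  m = 0101 → c = 1000110, weight = 3.
  m = 1101 → c = 1101001, weight = 4.
  m = 0011 → c = 1011001, weight = 4.
  m = 1011 → c = 1110110, weight = 5.
  m = 0111 → c = 1101111, weight = 6.
  m = 1111 → c = 1000000, weight = 1.
Tally weights:
  weight 0: 1 codewords.
  weight 1: 1 codewords.
  weight 2: 2 codewords.
  weight 3: 4 codewords.
  weight 4: 3 codewords.
  weight 5: 3 codewords.
  weight 6: 2 codewords.
Minimum distance d = smallest w > 0 with A_w > 0 = 1.
Sanity: Σ A_w = 16 = 2^4 = 16 ✓.


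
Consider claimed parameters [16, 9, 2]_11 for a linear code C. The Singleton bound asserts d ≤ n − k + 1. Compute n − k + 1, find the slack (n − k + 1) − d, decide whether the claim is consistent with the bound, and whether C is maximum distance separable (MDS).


Singleton RHS = n − k + 1 = 8, slack = 6, bound satisfied, not MDS.

Singleton bound: d ≤ n − k + 1.
Here n = 16, k = 9, so n − k + 1 = 8.
Given d = 2, check d ≤ 8: YES.
Slack = (n − k + 1) − d = 6.
The code is NOT MDS (slack = 6 > 0).
Description: the claimed parameters are [16, 9, 2]_11; such a code would be non-MDS.


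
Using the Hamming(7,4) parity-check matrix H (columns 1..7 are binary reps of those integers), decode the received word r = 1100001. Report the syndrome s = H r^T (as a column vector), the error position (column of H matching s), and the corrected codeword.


s = (1, 0, 0)^T, error position = 4, corrected codeword c = 1101001

Compute s = H r^T mod 2 one row at a time:
  s_1 = 0 + 0 + 0 + 1 = 1 ≡ 1 (mod 2).
  s_2 = 1 + 0 + 0 + 1 = 2 ≡ 0 (mod 2).
  s_3 = 1 + 0 + 0 + 1 = 2 ≡ 0 (mod 2).
s = (1, 0, 0)^T — this equals column 4 of H (binary 100), so error is at position 4.
Correct: flip bit 4 of r = 1100001 to get c = 1101001.


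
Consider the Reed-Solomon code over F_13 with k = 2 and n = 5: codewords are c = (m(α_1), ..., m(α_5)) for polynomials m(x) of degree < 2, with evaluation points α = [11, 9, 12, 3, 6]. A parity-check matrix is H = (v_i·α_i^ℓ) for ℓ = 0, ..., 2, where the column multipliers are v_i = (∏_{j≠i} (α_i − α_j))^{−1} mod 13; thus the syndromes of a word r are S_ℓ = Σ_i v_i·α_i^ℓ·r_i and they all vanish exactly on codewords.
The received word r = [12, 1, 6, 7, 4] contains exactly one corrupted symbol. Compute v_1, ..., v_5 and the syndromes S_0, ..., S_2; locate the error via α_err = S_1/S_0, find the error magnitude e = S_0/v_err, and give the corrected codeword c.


S = (10, 3, 10), error at position 3, error magnitude e = 8, c = [12, 1, 11, 7, 4].

Step 1: column multipliers v_i = (∏_{j≠i}(α_i − α_j))^{−1} mod 13.
  i = 1 (α = 11): (11−9)(11−12)(11−3)(11−6) = 2·(−1)·8·5 = −80 ≡ 11, so v_1 = 11^{−1} = 6 (mod 13).
  i = 2 (α = 9): (9−11)(9−12)(9−3)(9−6) = (−2)·(−3)·6·3 = 108 ≡ 4, so v_2 = 4^{−1} = 10 (mod 13).
  i = 3 (α = 12): (12−11)(12−9)(12−3)(12−6) = 1·3·9·6 = 162 ≡ 6, so v_3 = 6^{−1} = 11 (mod 13).
  i = 4 (α = 3): (3−11)(3−9)(3−12)(3−6) = (−8)·(−6)·(−9)·(−3) = 1296 ≡ 9, so v_4 = 9^{−1} = 3 (mod 13).
  i = 5 (α = 6): (6−11)(6−9)(6−12)(6−3) = (−5)·(−3)·(−6)·3 = −270 ≡ 3, so v_5 = 3^{−1} = 9 (mod 13).
  v = [6, 10, 11, 3, 9].
Step 2: syndromes of r = [12, 1, 6, 7, 4] (all sums mod 13).
  S_0 = Σ v_i r_i = 6·12 + 10·1 + 11·6 + 3·7 + 9·4 = 205 ≡ 10.
  S_1 = Σ v_i α_i r_i = 6·11·12 + 10·9·1 + 11·12·6 + 3·3·7 + 9·6·4 = 1953 ≡ 3.
  α_i^2 mod 13 = [4, 3, 1, 9, 10].
  S_2 = Σ v_i α_i^2 r_i = 6·4·12 + 10·3·1 + 11·1·6 + 3·9·7 + 9·10·4 = 933 ≡ 10.
  S = (10, 3, 10) ≠ 0, so r is not a codeword (an error is present).
Step 3: locate the error. For a single error e at position i, S_ℓ = v_i·e·α_i^ℓ, so α_err = S_1/S_0.
  S_0^{−1} = 10^{−1} = 4 (mod 13), so α_err = 3·4 = 12 ≡ 12 = α_3. Error position i = 3.
  Consistency check: S_2/S_1 = 10·9 = 90 ≡ 12 = α_err ✓ (single-error assumption holds).
Step 4: error magnitude e = S_0/v_3 = S_0·∏_{j≠3}(α_3 − α_j) = 10·6 = 60 ≡ 8 (mod 13).
Step 5: correct position 3: c_3 = r_3 − e = 6 − 8 ≡ 11 (mod 13). Hence c = [12, 1, 11, 7, 4].
  Check: interpolating c through the α_i gives m(x) = 10 + 12·x (degree < 2) with m(α_i) = c_i for every i, so c is indeed a codeword.


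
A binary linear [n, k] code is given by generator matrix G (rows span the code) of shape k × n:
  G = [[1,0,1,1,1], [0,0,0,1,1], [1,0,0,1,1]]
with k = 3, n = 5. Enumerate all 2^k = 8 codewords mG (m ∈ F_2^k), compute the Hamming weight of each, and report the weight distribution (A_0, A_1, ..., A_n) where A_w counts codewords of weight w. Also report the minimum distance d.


Weight distribution: A_0 = 1, A_1 = 2, A_2 = 2, A_3 = 2, A_4 = 1. Minimum distance d = 1.

Enumerate all 2^3 = 8 messages m ∈ F_2^3.
For each, compute codeword c = mG in F_2^5, then tally its weight.
  m = 000 → c = 00000, weight = 0.
  m = 100 → c = 10111, weight = 4.
  m = 010 → c = 00011, weight = 2.
  m = 110 → c = 10100, weight = 2.
  m = 001 → c = 10011, weight = 3.
  m = 101 → c = 00100, weight = 1.
  m = 011 → c = 10000, weight = 1.
  m = 111 → c = 00111, weight = 3.
Tally weights:
  weight 0: 1 codewords.
  weight 1: 2 codewords.
  weight 2: 2 codewords.
  weight 3: 2 codewords.
  weight 4: 1 codewords.
Minimum distance d = smallest w > 0 with A_w > 0 = 1.
Sanity: Σ A_w = 8 = 2^3 = 8 ✓.


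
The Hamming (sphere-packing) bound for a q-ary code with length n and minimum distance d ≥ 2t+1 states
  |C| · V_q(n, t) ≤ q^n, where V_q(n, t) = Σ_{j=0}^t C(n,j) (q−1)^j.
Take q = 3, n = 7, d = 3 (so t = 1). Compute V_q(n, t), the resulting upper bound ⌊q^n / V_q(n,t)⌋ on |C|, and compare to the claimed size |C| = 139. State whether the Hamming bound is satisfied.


V_q(n, t) = 15, q^n = 2187, Hamming bound = 145, |C| = 139 ≤ bound (satisfied).

Step 1: Compute V_q(n, t) = Σ_{j=0}^1 C(n, j) (q−1)^j.
  j = 0: C(7,0)·(2)^0 = 1·1 = 1.
  j = 1: C(7,1)·(2)^1 = 7·2 = 14.
  V_q(n, t) = 1 + 14 = 15.
Step 2: q^n = 3^7 = 2187.
Step 3: Hamming bound ⌊q^n / V_q(n,t)⌋ = ⌊2187/15⌋ = 145.
Step 4: Compare |C| = 139 to 145: satisfied.
The claimed |C| lies below the Hamming bound.
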